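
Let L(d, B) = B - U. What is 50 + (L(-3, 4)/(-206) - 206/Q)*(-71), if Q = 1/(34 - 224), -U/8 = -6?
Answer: -286227232/103 ≈ -2.7789e+6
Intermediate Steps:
U = 48 (U = -8*(-6) = 48)
L(d, B) = -48 + B (L(d, B) = B - 1*48 = B - 48 = -48 + B)
Q = -1/190 (Q = 1/(-190) = -1/190 ≈ -0.0052632)
50 + (L(-3, 4)/(-206) - 206/Q)*(-71) = 50 + ((-48 + 4)/(-206) - 206/(-1/190))*(-71) = 50 + (-44*(-1/206) - 206*(-190))*(-71) = 50 + (22/103 + 39140)*(-71) = 50 + (4031442/103)*(-71) = 50 - 286232382/103 = -286227232/103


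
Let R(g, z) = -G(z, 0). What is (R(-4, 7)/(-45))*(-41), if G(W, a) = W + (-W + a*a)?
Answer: 0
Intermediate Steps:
G(W, a) = a² (G(W, a) = W + (-W + a²) = W + (a² - W) = a²)
R(g, z) = 0 (R(g, z) = -1*0² = -1*0 = 0)
(R(-4, 7)/(-45))*(-41) = (0/(-45))*(-41) = -1/45*0*(-41) = 0*(-41) = 0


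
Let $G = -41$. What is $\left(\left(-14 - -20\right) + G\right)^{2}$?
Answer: $1225$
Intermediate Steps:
$\left(\left(-14 - -20\right) + G\right)^{2} = \left(\left(-14 - -20\right) - 41\right)^{2} = \left(\left(-14 + 20\right) - 41\right)^{2} = \left(6 - 41\right)^{2} = \left(-35\right)^{2} = 1225$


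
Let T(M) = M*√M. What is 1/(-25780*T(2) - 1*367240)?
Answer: -9181/3238708760 + 1289*√2/3238708760 ≈ -2.2719e-6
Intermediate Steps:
T(M) = M^(3/2)
1/(-25780*T(2) - 1*367240) = 1/(-51560*√2 - 1*367240) = 1/(-51560*√2 - 367240) = 1/(-367240 - 51560*√2)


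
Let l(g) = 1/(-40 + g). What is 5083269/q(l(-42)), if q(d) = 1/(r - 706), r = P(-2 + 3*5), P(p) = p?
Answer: -3522705417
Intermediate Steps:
r = 13 (r = -2 + 3*5 = -2 + 15 = 13)
q(d) = -1/693 (q(d) = 1/(13 - 706) = 1/(-693) = -1/693)
5083269/q(l(-42)) = 5083269/(-1/693) = 5083269*(-693) = -3522705417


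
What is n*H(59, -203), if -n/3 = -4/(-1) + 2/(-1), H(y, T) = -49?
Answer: 294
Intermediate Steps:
n = -6 (n = -3*(-4/(-1) + 2/(-1)) = -3*(-4*(-1) + 2*(-1)) = -3*(4 - 2) = -3*2 = -6)
n*H(59, -203) = -6*(-49) = 294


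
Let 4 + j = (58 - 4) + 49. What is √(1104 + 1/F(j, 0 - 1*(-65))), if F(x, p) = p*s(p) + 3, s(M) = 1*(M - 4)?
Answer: √271601726/496 ≈ 33.227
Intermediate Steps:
s(M) = -4 + M (s(M) = 1*(-4 + M) = -4 + M)
j = 99 (j = -4 + ((58 - 4) + 49) = -4 + (54 + 49) = -4 + 103 = 99)
F(x, p) = 3 + p*(-4 + p) (F(x, p) = p*(-4 + p) + 3 = 3 + p*(-4 + p))
√(1104 + 1/F(j, 0 - 1*(-65))) = √(1104 + 1/(3 + (0 - 1*(-65))*(-4 + (0 - 1*(-65))))) = √(1104 + 1/(3 + (0 + 65)*(-4 + (0 + 65)))) = √(1104 + 1/(3 + 65*(-4 + 65))) = √(1104 + 1/(3 + 65*61)) = √(1104 + 1/(3 + 3965)) = √(1104 + 1/3968) = √(4380673/3968) = √271601726/496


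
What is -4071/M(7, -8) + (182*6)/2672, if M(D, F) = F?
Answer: 680403/1336 ≈ 509.28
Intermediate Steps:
-4071/M(7, -8) + (182*6)/2672 = -4071/(-8) + (182*6)/2672 = -4071*(-1/8) + 1092*(1/2672) = 4071/8 + 273/668 = 680403/1336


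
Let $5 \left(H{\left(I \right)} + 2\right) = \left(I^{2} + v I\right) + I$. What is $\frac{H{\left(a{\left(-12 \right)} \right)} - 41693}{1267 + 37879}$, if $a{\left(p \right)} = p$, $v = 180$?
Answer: $- \frac{210503}{195730} \approx -1.0755$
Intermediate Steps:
$H{\left(I \right)} = -2 + \frac{I^{2}}{5} + \frac{181 I}{5}$ ($H{\left(I \right)} = -2 + \frac{\left(I^{2} + 180 I\right) + I}{5} = -2 + \frac{I^{2} + 181 I}{5} = -2 + \left(\frac{I^{2}}{5} + \frac{181 I}{5}\right) = -2 + \frac{I^{2}}{5} + \frac{181 I}{5}$)
$\frac{H{\left(a{\left(-12 \right)} \right)} - 41693}{1267 + 37879} = \frac{\left(-2 + \frac{\left(-12\right)^{2}}{5} + \frac{181}{5} \left(-12\right)\right) - 41693}{1267 + 37879} = \frac{\left(-2 + \frac{1}{5} \cdot 144 - \frac{2172}{5}\right) - 41693}{39146} = \left(\left(-2 + \frac{144}{5} - \frac{2172}{5}\right) - 41693\right) \frac{1}{39146} = \left(- \frac{2038}{5} - 41693\right) \frac{1}{39146} = \left(- \frac{210503}{5}\right) \frac{1}{39146} = - \frac{210503}{195730}$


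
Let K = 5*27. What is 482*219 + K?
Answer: 105693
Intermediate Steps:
K = 135
482*219 + K = 482*219 + 135 = 105558 + 135 = 105693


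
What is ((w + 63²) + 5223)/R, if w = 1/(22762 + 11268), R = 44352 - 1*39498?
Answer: 312803761/165181620 ≈ 1.8937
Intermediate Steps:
R = 4854 (R = 44352 - 39498 = 4854)
w = 1/34030 ≈ 2.9386e-5
((w + 63²) + 5223)/R = ((1/34030 + 63²) + 5223)/4854 = ((1/34030 + 3969) + 5223)*(1/4854) = (135065071/34030 + 5223)*(1/4854) = (312803761/34030)*(1/4854) = 312803761/165181620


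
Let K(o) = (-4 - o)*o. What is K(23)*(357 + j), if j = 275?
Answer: -392472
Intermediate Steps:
K(o) = o*(-4 - o)
K(23)*(357 + j) = (-1*23*(4 + 23))*(357 + 275) = -1*23*27*632 = -621*632 = -392472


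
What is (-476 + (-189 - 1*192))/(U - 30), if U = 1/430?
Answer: 368510/12899 ≈ 28.569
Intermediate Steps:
U = 1/430 ≈ 0.0023256
(-476 + (-189 - 1*192))/(U - 30) = (-476 + (-189 - 1*192))/(1/430 - 30) = (-476 + (-189 - 192))/(-12899/430) = (-476 - 381)*(-430/12899) = -857*(-430/12899) = 368510/12899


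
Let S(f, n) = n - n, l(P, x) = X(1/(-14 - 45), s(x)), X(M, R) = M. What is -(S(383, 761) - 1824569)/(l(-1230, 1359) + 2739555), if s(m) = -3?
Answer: 107649571/161633744 ≈ 0.66601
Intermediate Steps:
l(P, x) = -1/59 (l(P, x) = 1/(-14 - 45) = 1/(-59) = -1/59)
S(f, n) = 0
-(S(383, 761) - 1824569)/(l(-1230, 1359) + 2739555) = -(0 - 1824569)/(-1/59 + 2739555) = -(-1824569)/161633744/59 = -(-1824569)*59/161633744 = -1*(-107649571/161633744) = 107649571/161633744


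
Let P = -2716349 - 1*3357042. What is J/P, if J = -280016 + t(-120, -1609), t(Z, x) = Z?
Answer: 280136/6073391 ≈ 0.046125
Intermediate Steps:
J = -280136 (J = -280016 - 120 = -280136)
P = -6073391 (P = -2716349 - 3357042 = -6073391)
J/P = -280136/(-6073391) = -280136*(-1/6073391) = 280136/6073391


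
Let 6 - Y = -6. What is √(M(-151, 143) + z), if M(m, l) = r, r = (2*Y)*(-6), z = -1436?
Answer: 2*I*√395 ≈ 39.749*I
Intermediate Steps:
Y = 12 (Y = 6 - 1*(-6) = 6 + 6 = 12)
r = -144 (r = (2*12)*(-6) = 24*(-6) = -144)
M(m, l) = -144
√(M(-151, 143) + z) = √(-144 - 1436) = √(-1580) = 2*I*√395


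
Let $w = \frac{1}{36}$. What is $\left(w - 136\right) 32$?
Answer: $- \frac{39160}{9} \approx -4351.1$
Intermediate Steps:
$w = \frac{1}{36} \approx 0.027778$
$\left(w - 136\right) 32 = \left(\frac{1}{36} - 136\right) 32 = \left(- \frac{4895}{36}\right) 32 = - \frac{39160}{9}$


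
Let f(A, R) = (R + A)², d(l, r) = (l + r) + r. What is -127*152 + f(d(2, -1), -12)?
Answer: -19160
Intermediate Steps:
d(l, r) = l + 2*r
f(A, R) = (A + R)²
-127*152 + f(d(2, -1), -12) = -127*152 + ((2 + 2*(-1)) - 12)² = -19304 + ((2 - 2) - 12)² = -19304 + (0 - 12)² = -19304 + (-12)² = -19304 + 144 = -19160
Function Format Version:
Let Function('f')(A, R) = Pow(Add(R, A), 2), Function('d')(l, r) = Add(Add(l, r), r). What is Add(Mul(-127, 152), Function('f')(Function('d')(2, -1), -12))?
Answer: -19160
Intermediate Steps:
Function('d')(l, r) = Add(l, Mul(2, r))
Function('f')(A, R) = Pow(Add(A, R), 2)
Add(Mul(-127, 152), Function('f')(Function('d')(2, -1), -12)) = Add(Mul(-127, 152), Pow(Add(Add(2, Mul(2, -1)), -12), 2)) = Add(-19304, Pow(Add(Add(2, -2), -12), 2)) = Add(-19304, Pow(Add(0, -12), 2)) = Add(-19304, Pow(-12, 2)) = Add(-19304, 144) = -19160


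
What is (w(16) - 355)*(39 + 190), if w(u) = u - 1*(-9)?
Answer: -75570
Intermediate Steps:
w(u) = 9 + u (w(u) = u + 9 = 9 + u)
(w(16) - 355)*(39 + 190) = ((9 + 16) - 355)*(39 + 190) = (25 - 355)*229 = -330*229 = -75570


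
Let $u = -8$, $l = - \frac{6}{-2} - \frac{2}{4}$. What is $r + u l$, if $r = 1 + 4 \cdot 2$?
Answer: $-11$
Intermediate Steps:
$l = \frac{5}{2}$ ($l = \left(-6\right) \left(- \frac{1}{2}\right) - \frac{1}{2} = 3 - \frac{1}{2} = \frac{5}{2} \approx 2.5$)
$r = 9$ ($r = 1 + 8 = 9$)
$r + u l = 9 - 20 = -11$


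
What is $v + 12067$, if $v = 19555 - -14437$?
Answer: $46059$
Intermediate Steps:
$v = 33992$ ($v = 19555 + 14437 = 33992$)
$v + 12067 = 33992 + 12067 = 46059$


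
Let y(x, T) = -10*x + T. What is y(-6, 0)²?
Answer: 3600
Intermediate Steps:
y(x, T) = T - 10*x
y(-6, 0)² = (0 - 10*(-6))² = (0 + 60)² = 60² = 3600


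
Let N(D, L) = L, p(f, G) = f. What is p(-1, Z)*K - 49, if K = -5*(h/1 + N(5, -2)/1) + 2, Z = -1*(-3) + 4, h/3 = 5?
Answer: 14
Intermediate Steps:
h = 15 (h = 3*5 = 15)
Z = 7 (Z = 3 + 4 = 7)
K = -63 (K = -5*(15/1 - 2/1) + 2 = -5*(15*1 - 2*1) + 2 = -5*(15 - 2) + 2 = -5*13 + 2 = -65 + 2 = -63)
p(-1, Z)*K - 49 = -1*(-63) - 49 = 63 - 49 = 14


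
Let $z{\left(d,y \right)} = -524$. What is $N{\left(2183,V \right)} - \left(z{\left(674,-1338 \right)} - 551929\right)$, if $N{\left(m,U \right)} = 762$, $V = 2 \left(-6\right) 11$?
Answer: $553215$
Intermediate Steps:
$V = -132$ ($V = \left(-12\right) 11 = -132$)
$N{\left(2183,V \right)} - \left(z{\left(674,-1338 \right)} - 551929\right) = 762 - \left(-524 - 551929\right) = 762 - -552453 = 762 + 552453 = 553215$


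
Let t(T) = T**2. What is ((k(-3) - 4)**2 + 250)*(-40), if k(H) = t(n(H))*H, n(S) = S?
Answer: -48440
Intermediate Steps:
k(H) = H**3 (k(H) = H**2*H = H**3)
((k(-3) - 4)**2 + 250)*(-40) = (((-3)**3 - 4)**2 + 250)*(-40) = ((-27 - 4)**2 + 250)*(-40) = ((-31)**2 + 250)*(-40) = (961 + 250)*(-40) = 1211*(-40) = -48440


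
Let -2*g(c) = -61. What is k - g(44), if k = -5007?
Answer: -10075/2 ≈ -5037.5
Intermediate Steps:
g(c) = 61/2 (g(c) = -½*(-61) = 61/2)
k - g(44) = -5007 - 1*61/2 = -5007 - 61/2 = -10075/2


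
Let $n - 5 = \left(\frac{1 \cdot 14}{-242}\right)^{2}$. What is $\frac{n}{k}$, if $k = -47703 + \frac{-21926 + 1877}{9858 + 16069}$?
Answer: $- \frac{28776613}{274366956105} \approx -0.00010488$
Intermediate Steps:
$k = - \frac{1236815730}{25927}$ ($k = -47703 - \frac{20049}{25927} = - \frac{1236815730}{25927} \approx -47704.0$)
$n = \frac{73254}{14641}$ ($n = 5 + \left(\frac{1 \cdot 14}{-242}\right)^{2} = 5 + \left(14 \left(- \frac{1}{242}\right)\right)^{2} = 5 + \left(- \frac{7}{121}\right)^{2} = 5 + \frac{49}{14641} = \frac{73254}{14641} \approx 5.0033$)
$\frac{n}{k} = \frac{73254}{14641 \left(- \frac{1236815730}{25927}\right)} = \frac{73254}{14641} \left(- \frac{25927}{1236815730}\right) = - \frac{28776613}{274366956105}$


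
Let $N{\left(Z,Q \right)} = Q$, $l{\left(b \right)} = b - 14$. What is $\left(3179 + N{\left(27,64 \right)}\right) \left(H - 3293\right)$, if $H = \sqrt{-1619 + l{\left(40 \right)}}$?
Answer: $-10679199 + 9729 i \sqrt{177} \approx -1.0679 \cdot 10^{7} + 1.2944 \cdot 10^{5} i$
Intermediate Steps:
$l{\left(b \right)} = -14 + b$
$H = 3 i \sqrt{177}$ ($H = \sqrt{-1619 + \left(-14 + 40\right)} = \sqrt{-1619 + 26} = \sqrt{-1593} = 3 i \sqrt{177} \approx 39.912 i$)
$\left(3179 + N{\left(27,64 \right)}\right) \left(H - 3293\right) = \left(3179 + 64\right) \left(3 i \sqrt{177} - 3293\right) = 3243 \left(-3293 + 3 i \sqrt{177}\right) = -10679199 + 9729 i \sqrt{177}$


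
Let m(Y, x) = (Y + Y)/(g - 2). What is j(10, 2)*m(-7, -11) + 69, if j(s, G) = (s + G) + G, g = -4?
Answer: 305/3 ≈ 101.67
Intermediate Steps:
j(s, G) = s + 2*G (j(s, G) = (G + s) + G = s + 2*G)
m(Y, x) = -Y/3 (m(Y, x) = (Y + Y)/(-4 - 2) = (2*Y)/(-6) = (2*Y)*(-1/6) = -Y/3)
j(10, 2)*m(-7, -11) + 69 = (10 + 2*2)*(-1/3*(-7)) + 69 = (10 + 4)*(7/3) + 69 = 14*(7/3) + 69 = 98/3 + 69 = 305/3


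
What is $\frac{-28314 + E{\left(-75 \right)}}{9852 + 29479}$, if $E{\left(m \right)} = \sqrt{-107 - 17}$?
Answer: $- \frac{28314}{39331} + \frac{2 i \sqrt{31}}{39331} \approx -0.71989 + 0.00028312 i$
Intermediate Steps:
$E{\left(m \right)} = 2 i \sqrt{31}$ ($E{\left(m \right)} = \sqrt{-124} = 2 i \sqrt{31}$)
$\frac{-28314 + E{\left(-75 \right)}}{9852 + 29479} = \frac{-28314 + 2 i \sqrt{31}}{9852 + 29479} = \frac{-28314 + 2 i \sqrt{31}}{39331} = \left(-28314 + 2 i \sqrt{31}\right) \frac{1}{39331} = - \frac{28314}{39331} + \frac{2 i \sqrt{31}}{39331}$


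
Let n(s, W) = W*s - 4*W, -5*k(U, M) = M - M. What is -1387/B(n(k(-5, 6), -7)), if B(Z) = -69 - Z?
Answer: 1387/97 ≈ 14.299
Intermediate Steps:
k(U, M) = 0 (k(U, M) = -(M - M)/5 = -⅕*0 = 0)
n(s, W) = -4*W + W*s
-1387/B(n(k(-5, 6), -7)) = -1387/(-69 - (-7)*(-4 + 0)) = -1387/(-69 - (-7)*(-4)) = -1387/(-69 - 1*28) = -1387/(-69 - 28) = -1387/(-97) = -1387*(-1/97) = 1387/97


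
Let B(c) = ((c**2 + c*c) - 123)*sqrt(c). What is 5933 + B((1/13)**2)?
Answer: 2199368368/371293 ≈ 5923.5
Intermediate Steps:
B(c) = sqrt(c)*(-123 + 2*c**2) (B(c) = ((c**2 + c**2) - 123)*sqrt(c) = (2*c**2 - 123)*sqrt(c) = (-123 + 2*c**2)*sqrt(c) = sqrt(c)*(-123 + 2*c**2))
5933 + B((1/13)**2) = 5933 + sqrt((1/13)**2)*(-123 + 2*((1/13)**2)**2) = 5933 + sqrt(1/169)*(-123 + 2*(1/169)**2) = 5933 + (-123 + 2*(1/28561))/13 = 5933 + (-123 + 2/28561)/13 = 5933 + (1/13)*(-3513001/28561) = 5933 - 3513001/371293 = 2199368368/371293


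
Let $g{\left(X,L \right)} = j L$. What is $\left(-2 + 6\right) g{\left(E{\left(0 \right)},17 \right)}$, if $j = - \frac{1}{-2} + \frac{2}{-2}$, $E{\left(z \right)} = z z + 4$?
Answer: $-34$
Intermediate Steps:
$E{\left(z \right)} = 4 + z^{2}$ ($E{\left(z \right)} = z^{2} + 4 = 4 + z^{2}$)
$j = - \frac{1}{2}$ ($j = \left(-1\right) \left(- \frac{1}{2}\right) + 2 \left(- \frac{1}{2}\right) = \frac{1}{2} - 1 = - \frac{1}{2} \approx -0.5$)
$g{\left(X,L \right)} = - \frac{L}{2}$
$\left(-2 + 6\right) g{\left(E{\left(0 \right)},17 \right)} = \left(-2 + 6\right) \left(\left(- \frac{1}{2}\right) 17\right) = 4 \left(- \frac{17}{2}\right) = -34$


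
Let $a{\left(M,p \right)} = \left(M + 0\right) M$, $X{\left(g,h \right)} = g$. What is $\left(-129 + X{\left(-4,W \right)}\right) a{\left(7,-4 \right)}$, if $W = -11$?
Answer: $-6517$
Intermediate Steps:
$a{\left(M,p \right)} = M^{2}$ ($a{\left(M,p \right)} = M M = M^{2}$)
$\left(-129 + X{\left(-4,W \right)}\right) a{\left(7,-4 \right)} = \left(-129 - 4\right) 7^{2} = \left(-133\right) 49 = -6517$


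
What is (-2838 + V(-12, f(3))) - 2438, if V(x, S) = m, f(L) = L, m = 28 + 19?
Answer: -5229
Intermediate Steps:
m = 47
V(x, S) = 47
(-2838 + V(-12, f(3))) - 2438 = (-2838 + 47) - 2438 = -2791 - 2438 = -5229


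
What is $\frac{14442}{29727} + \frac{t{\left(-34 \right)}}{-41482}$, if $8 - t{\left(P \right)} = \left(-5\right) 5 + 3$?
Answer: $\frac{99698539}{205522569} \approx 0.4851$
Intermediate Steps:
$t{\left(P \right)} = 30$ ($t{\left(P \right)} = 8 - \left(\left(-5\right) 5 + 3\right) = 8 - \left(-25 + 3\right) = 8 - -22 = 8 + 22 = 30$)
$\frac{14442}{29727} + \frac{t{\left(-34 \right)}}{-41482} = \frac{14442}{29727} + \frac{30}{-41482} = 14442 \cdot \frac{1}{29727} + 30 \left(- \frac{1}{41482}\right) = \frac{4814}{9909} - \frac{15}{20741} = \frac{99698539}{205522569}$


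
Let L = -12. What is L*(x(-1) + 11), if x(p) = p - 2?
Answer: -96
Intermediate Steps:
x(p) = -2 + p
L*(x(-1) + 11) = -12*((-2 - 1) + 11) = -12*(-3 + 11) = -12*8 = -96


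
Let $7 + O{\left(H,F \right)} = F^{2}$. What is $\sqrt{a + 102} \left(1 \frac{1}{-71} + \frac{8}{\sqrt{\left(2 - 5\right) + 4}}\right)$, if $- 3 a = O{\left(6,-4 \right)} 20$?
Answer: $\frac{567 \sqrt{42}}{71} \approx 51.755$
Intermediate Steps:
$O{\left(H,F \right)} = -7 + F^{2}$
$a = -60$ ($a = - \frac{\left(-7 + \left(-4\right)^{2}\right) 20}{3} = - \frac{\left(-7 + 16\right) 20}{3} = - \frac{9 \cdot 20}{3} = \left(- \frac{1}{3}\right) 180 = -60$)
$\sqrt{a + 102} \left(1 \frac{1}{-71} + \frac{8}{\sqrt{\left(2 - 5\right) + 4}}\right) = \sqrt{-60 + 102} \left(1 \frac{1}{-71} + \frac{8}{\sqrt{\left(2 - 5\right) + 4}}\right) = \sqrt{42} \left(1 \left(- \frac{1}{71}\right) + \frac{8}{\sqrt{-3 + 4}}\right) = \sqrt{42} \left(- \frac{1}{71} + \frac{8}{\sqrt{1}}\right) = \sqrt{42} \left(- \frac{1}{71} + \frac{8}{1}\right) = \sqrt{42} \left(- \frac{1}{71} + 8 \cdot 1\right) = \sqrt{42} \left(- \frac{1}{71} + 8\right) = \sqrt{42} \cdot \frac{567}{71} = \frac{567 \sqrt{42}}{71}$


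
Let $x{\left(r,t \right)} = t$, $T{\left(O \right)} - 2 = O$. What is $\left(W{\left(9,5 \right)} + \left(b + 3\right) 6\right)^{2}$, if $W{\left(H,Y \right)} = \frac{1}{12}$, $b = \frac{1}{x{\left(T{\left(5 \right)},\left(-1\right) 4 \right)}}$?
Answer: $\frac{39601}{144} \approx 275.01$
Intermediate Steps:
$T{\left(O \right)} = 2 + O$
$b = - \frac{1}{4}$ ($b = \frac{1}{\left(-1\right) 4} = \frac{1}{-4} = - \frac{1}{4} \approx -0.25$)
$W{\left(H,Y \right)} = \frac{1}{12}$
$\left(W{\left(9,5 \right)} + \left(b + 3\right) 6\right)^{2} = \left(\frac{1}{12} + \left(- \frac{1}{4} + 3\right) 6\right)^{2} = \left(\frac{1}{12} + \frac{11}{4} \cdot 6\right)^{2} = \left(\frac{1}{12} + \frac{33}{2}\right)^{2} = \left(\frac{199}{12}\right)^{2} = \frac{39601}{144}$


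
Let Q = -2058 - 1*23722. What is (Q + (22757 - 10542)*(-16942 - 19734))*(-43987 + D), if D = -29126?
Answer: 32756314372560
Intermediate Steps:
Q = -25780 (Q = -2058 - 23722 = -25780)
(Q + (22757 - 10542)*(-16942 - 19734))*(-43987 + D) = (-25780 + (22757 - 10542)*(-16942 - 19734))*(-43987 - 29126) = (-25780 + 12215*(-36676))*(-73113) = (-25780 - 447997340)*(-73113) = -448023120*(-73113) = 32756314372560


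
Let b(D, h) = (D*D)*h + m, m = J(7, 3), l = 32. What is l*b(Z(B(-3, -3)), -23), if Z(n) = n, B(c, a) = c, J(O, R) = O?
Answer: -6400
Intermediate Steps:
m = 7
b(D, h) = 7 + h*D² (b(D, h) = (D*D)*h + 7 = D²*h + 7 = h*D² + 7 = 7 + h*D²)
l*b(Z(B(-3, -3)), -23) = 32*(7 - 23*(-3)²) = 32*(7 - 23*9) = 32*(7 - 207) = 32*(-200) = -6400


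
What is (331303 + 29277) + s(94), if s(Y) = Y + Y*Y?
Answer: 369510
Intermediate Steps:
s(Y) = Y + Y²
(331303 + 29277) + s(94) = (331303 + 29277) + 94*(1 + 94) = 360580 + 94*95 = 360580 + 8930 = 369510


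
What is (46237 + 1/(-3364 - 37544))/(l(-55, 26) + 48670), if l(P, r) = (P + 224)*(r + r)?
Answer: 1891463195/2350491864 ≈ 0.80471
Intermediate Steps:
l(P, r) = 2*r*(224 + P) (l(P, r) = (224 + P)*(2*r) = 2*r*(224 + P))
(46237 + 1/(-3364 - 37544))/(l(-55, 26) + 48670) = (46237 + 1/(-3364 - 37544))/(2*26*(224 - 55) + 48670) = (46237 + 1/(-40908))/(2*26*169 + 48670) = (46237 - 1/40908)/(8788 + 48670) = (1891463195/40908)/57458 = (1891463195/40908)*(1/57458) = 1891463195/2350491864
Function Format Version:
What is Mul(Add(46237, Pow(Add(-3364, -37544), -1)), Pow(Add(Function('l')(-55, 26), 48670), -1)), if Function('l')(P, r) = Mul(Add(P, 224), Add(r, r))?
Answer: Rational(1891463195, 2350491864) ≈ 0.80471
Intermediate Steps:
Function('l')(P, r) = Mul(2, r, Add(224, P)) (Function('l')(P, r) = Mul(Add(224, P), Mul(2, r)) = Mul(2, r, Add(224, P)))
Mul(Add(46237, Pow(Add(-3364, -37544), -1)), Pow(Add(Function('l')(-55, 26), 48670), -1)) = Mul(Add(46237, Pow(Add(-3364, -37544), -1)), Pow(Add(Mul(2, 26, Add(224, -55)), 48670), -1)) = Mul(Add(46237, Pow(-40908, -1)), Pow(Add(Mul(2, 26, 169), 48670), -1)) = Mul(Add(46237, Rational(-1, 40908)), Pow(Add(8788, 48670), -1)) = Mul(Rational(1891463195, 40908), Pow(57458, -1)) = Mul(Rational(1891463195, 40908), Rational(1, 57458)) = Rational(1891463195, 2350491864)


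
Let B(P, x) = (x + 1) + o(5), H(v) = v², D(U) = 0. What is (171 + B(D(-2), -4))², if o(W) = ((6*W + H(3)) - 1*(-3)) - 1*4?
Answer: 42436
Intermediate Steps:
o(W) = 8 + 6*W (o(W) = ((6*W + 3²) - 1*(-3)) - 1*4 = ((6*W + 9) + 3) - 4 = ((9 + 6*W) + 3) - 4 = (12 + 6*W) - 4 = 8 + 6*W)
B(P, x) = 39 + x (B(P, x) = (x + 1) + (8 + 6*5) = (1 + x) + (8 + 30) = (1 + x) + 38 = 39 + x)
(171 + B(D(-2), -4))² = (171 + (39 - 4))² = (171 + 35)² = 206² = 42436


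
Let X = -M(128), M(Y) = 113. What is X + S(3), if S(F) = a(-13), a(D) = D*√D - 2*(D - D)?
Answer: -113 - 13*I*√13 ≈ -113.0 - 46.872*I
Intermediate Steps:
X = -113 (X = -1*113 = -113)
a(D) = D^(3/2) (a(D) = D^(3/2) - 2*0 = D^(3/2) + 0 = D^(3/2))
S(F) = -13*I*√13 (S(F) = (-13)^(3/2) = -13*I*√13)
X + S(3) = -113 - 13*I*√13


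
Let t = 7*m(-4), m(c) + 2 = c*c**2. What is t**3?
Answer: -98611128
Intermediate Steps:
m(c) = -2 + c**3 (m(c) = -2 + c*c**2 = -2 + c**3)
t = -462 (t = 7*(-2 + (-4)**3) = 7*(-2 - 64) = 7*(-66) = -462)
t**3 = (-462)**3 = -98611128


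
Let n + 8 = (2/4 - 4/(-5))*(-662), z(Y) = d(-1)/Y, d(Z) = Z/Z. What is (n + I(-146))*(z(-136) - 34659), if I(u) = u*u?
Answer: -96381375825/136 ≈ -7.0869e+8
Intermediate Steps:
d(Z) = 1
I(u) = u**2
z(Y) = 1/Y
n = -4343/5 (n = -8 + (2/4 - 4/(-5))*(-662) = -8 + (2*(1/4) - 4*(-1/5))*(-662) = -8 + (1/2 + 4/5)*(-662) = -8 + (13/10)*(-662) = -8 - 4303/5 = -4343/5 ≈ -868.60)
(n + I(-146))*(z(-136) - 34659) = (-4343/5 + (-146)**2)*(1/(-136) - 34659) = (-4343/5 + 21316)*(-1/136 - 34659) = (102237/5)*(-4713625/136) = -96381375825/136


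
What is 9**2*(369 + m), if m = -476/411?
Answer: 4081941/137 ≈ 29795.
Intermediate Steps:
m = -476/411 (m = -476*1/411 = -476/411 ≈ -1.1582)
9**2*(369 + m) = 9**2*(369 - 476/411) = 81*(151183/411) = 4081941/137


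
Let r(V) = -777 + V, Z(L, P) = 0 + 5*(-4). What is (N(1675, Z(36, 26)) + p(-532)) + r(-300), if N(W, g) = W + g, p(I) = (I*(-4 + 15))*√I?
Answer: 578 - 11704*I*√133 ≈ 578.0 - 1.3498e+5*I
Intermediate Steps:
Z(L, P) = -20 (Z(L, P) = 0 - 20 = -20)
p(I) = 11*I^(3/2) (p(I) = (I*11)*√I = (11*I)*√I = 11*I^(3/2))
(N(1675, Z(36, 26)) + p(-532)) + r(-300) = ((1675 - 20) + 11*(-532)^(3/2)) + (-777 - 300) = (1655 + 11*(-1064*I*√133)) - 1077 = (1655 - 11704*I*√133) - 1077 = 578 - 11704*I*√133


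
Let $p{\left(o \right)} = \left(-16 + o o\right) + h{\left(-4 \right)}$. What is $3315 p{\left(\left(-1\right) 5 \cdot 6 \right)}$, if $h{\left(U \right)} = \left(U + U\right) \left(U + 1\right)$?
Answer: $3010020$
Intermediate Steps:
$h{\left(U \right)} = 2 U \left(1 + U\right)$
$p{\left(o \right)} = 8 + o^{2}$ ($p{\left(o \right)} = \left(-16 + o o\right) + 2 \left(-4\right) \left(1 - 4\right) = \left(-16 + o^{2}\right) + 2 \left(-4\right) \left(-3\right) = \left(-16 + o^{2}\right) + 24 = 8 + o^{2}$)
$3315 p{\left(\left(-1\right) 5 \cdot 6 \right)} = 3315 \left(8 + \left(\left(-1\right) 5 \cdot 6\right)^{2}\right) = 3315 \left(8 + \left(\left(-5\right) 6\right)^{2}\right) = 3315 \left(8 + \left(-30\right)^{2}\right) = 3315 \left(8 + 900\right) = 3315 \cdot 908 = 3010020$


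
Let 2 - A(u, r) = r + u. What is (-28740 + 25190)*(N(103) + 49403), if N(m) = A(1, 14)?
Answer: -175334500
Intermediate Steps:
A(u, r) = 2 - r - u (A(u, r) = 2 - (r + u) = 2 + (-r - u) = 2 - r - u)
N(m) = -13 (N(m) = 2 - 1*14 - 1*1 = 2 - 14 - 1 = -13)
(-28740 + 25190)*(N(103) + 49403) = (-28740 + 25190)*(-13 + 49403) = -3550*49390 = -175334500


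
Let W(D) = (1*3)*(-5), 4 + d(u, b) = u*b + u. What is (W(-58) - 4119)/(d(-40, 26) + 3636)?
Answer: -2067/1276 ≈ -1.6199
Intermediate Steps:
d(u, b) = -4 + u + b*u (d(u, b) = -4 + (u*b + u) = -4 + (b*u + u) = -4 + (u + b*u) = -4 + u + b*u)
W(D) = -15 (W(D) = 3*(-5) = -15)
(W(-58) - 4119)/(d(-40, 26) + 3636) = (-15 - 4119)/((-4 - 40 + 26*(-40)) + 3636) = -4134/((-4 - 40 - 1040) + 3636) = -4134/(-1084 + 3636) = -4134/2552 = -4134*1/2552 = -2067/1276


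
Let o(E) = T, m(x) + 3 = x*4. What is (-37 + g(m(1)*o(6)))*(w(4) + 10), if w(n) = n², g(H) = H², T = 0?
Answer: -962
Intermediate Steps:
m(x) = -3 + 4*x (m(x) = -3 + x*4 = -3 + 4*x)
o(E) = 0
(-37 + g(m(1)*o(6)))*(w(4) + 10) = (-37 + ((-3 + 4*1)*0)²)*(4² + 10) = (-37 + ((-3 + 4)*0)²)*(16 + 10) = (-37 + (1*0)²)*26 = (-37 + 0²)*26 = (-37 + 0)*26 = -37*26 = -962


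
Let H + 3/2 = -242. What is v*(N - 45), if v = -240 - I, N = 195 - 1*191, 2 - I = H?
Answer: 39811/2 ≈ 19906.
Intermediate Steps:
H = -487/2 (H = -3/2 - 242 = -487/2 ≈ -243.50)
I = 491/2 (I = 2 - 1*(-487/2) = 2 + 487/2 = 491/2 ≈ 245.50)
N = 4 (N = 195 - 191 = 4)
v = -971/2 (v = -240 - 1*491/2 = -240 - 491/2 = -971/2 ≈ -485.50)
v*(N - 45) = -971*(4 - 45)/2 = -971/2*(-41) = 39811/2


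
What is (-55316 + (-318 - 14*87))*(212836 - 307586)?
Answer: 5386727000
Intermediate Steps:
(-55316 + (-318 - 14*87))*(212836 - 307586) = (-55316 + (-318 - 1218))*(-94750) = (-55316 - 1536)*(-94750) = -56852*(-94750) = 5386727000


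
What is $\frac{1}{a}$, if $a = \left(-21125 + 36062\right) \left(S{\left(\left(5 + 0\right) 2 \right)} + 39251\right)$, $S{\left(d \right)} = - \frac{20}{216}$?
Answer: $\frac{18}{10553234471} \approx 1.7056 \cdot 10^{-9}$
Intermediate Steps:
$S{\left(d \right)} = - \frac{5}{54}$ ($S{\left(d \right)} = \left(-20\right) \frac{1}{216} = - \frac{5}{54}$)
$a = \frac{10553234471}{18}$ ($a = \left(-21125 + 36062\right) \left(- \frac{5}{54} + 39251\right) = 14937 \cdot \frac{2119549}{54} = \frac{10553234471}{18} \approx 5.8629 \cdot 10^{8}$)
$\frac{1}{a} = \frac{1}{\frac{10553234471}{18}} = \frac{18}{10553234471}$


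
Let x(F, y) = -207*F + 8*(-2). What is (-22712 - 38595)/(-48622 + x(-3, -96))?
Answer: 61307/48017 ≈ 1.2768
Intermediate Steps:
x(F, y) = -16 - 207*F (x(F, y) = -207*F - 16 = -16 - 207*F)
(-22712 - 38595)/(-48622 + x(-3, -96)) = (-22712 - 38595)/(-48622 + (-16 - 207*(-3))) = -61307/(-48622 + (-16 + 621)) = -61307/(-48622 + 605) = -61307/(-48017) = -61307*(-1/48017) = 61307/48017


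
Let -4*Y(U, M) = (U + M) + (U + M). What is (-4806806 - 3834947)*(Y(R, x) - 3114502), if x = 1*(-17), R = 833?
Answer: 26918282837230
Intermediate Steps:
x = -17
Y(U, M) = -M/2 - U/2 (Y(U, M) = -((U + M) + (U + M))/4 = -((M + U) + (M + U))/4 = -(2*M + 2*U)/4 = -M/2 - U/2)
(-4806806 - 3834947)*(Y(R, x) - 3114502) = (-4806806 - 3834947)*((-½*(-17) - ½*833) - 3114502) = -8641753*((17/2 - 833/2) - 3114502) = -8641753*(-408 - 3114502) = -8641753*(-3114910) = 26918282837230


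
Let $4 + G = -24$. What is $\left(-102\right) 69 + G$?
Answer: $-7066$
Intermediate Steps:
$G = -28$ ($G = -4 - 24 = -28$)
$\left(-102\right) 69 + G = \left(-102\right) 69 - 28 = -7038 - 28 = -7066$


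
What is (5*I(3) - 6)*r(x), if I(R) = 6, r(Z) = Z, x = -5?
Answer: -120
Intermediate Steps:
(5*I(3) - 6)*r(x) = (5*6 - 6)*(-5) = (30 - 6)*(-5) = 24*(-5) = -120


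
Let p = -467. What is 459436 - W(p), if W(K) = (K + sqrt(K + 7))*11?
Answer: 464573 - 22*I*sqrt(115) ≈ 4.6457e+5 - 235.92*I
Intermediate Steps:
W(K) = 11*K + 11*sqrt(7 + K) (W(K) = (K + sqrt(7 + K))*11 = 11*K + 11*sqrt(7 + K))
459436 - W(p) = 459436 - (11*(-467) + 11*sqrt(7 - 467)) = 459436 - (-5137 + 11*sqrt(-460)) = 459436 - (-5137 + 11*(2*I*sqrt(115))) = 459436 - (-5137 + 22*I*sqrt(115)) = 459436 + (5137 - 22*I*sqrt(115)) = 464573 - 22*I*sqrt(115)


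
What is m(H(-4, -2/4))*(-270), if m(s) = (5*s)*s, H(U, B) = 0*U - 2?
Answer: -5400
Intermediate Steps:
H(U, B) = -2 (H(U, B) = 0 - 2 = -2)
m(s) = 5*s**2
m(H(-4, -2/4))*(-270) = (5*(-2)**2)*(-270) = (5*4)*(-270) = 20*(-270) = -5400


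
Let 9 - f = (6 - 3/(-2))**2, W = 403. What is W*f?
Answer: -76167/4 ≈ -19042.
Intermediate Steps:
f = -189/4 (f = 9 - (6 - 3/(-2))**2 = 9 - (6 - 3*(-1/2))**2 = 9 - (6 + 3/2)**2 = 9 - (15/2)**2 = 9 - 1*225/4 = 9 - 225/4 = -189/4 ≈ -47.250)
W*f = 403*(-189/4) = -76167/4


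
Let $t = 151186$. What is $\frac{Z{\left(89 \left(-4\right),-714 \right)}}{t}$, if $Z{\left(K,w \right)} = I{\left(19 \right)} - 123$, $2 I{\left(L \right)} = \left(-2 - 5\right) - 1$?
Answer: $- \frac{127}{151186} \approx -0.00084003$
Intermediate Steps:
$I{\left(L \right)} = -4$ ($I{\left(L \right)} = \frac{\left(-2 - 5\right) - 1}{2} = \frac{-7 - 1}{2} = \frac{1}{2} \left(-8\right) = -4$)
$Z{\left(K,w \right)} = -127$ ($Z{\left(K,w \right)} = -4 - 123 = -127$)
$\frac{Z{\left(89 \left(-4\right),-714 \right)}}{t} = - \frac{127}{151186}$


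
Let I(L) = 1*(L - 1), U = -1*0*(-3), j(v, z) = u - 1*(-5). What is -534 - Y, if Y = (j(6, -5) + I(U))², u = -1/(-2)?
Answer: -2217/4 ≈ -554.25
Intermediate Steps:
u = ½ (u = -1*(-½) = ½ ≈ 0.50000)
j(v, z) = 11/2 (j(v, z) = ½ - 1*(-5) = ½ + 5 = 11/2)
U = 0 (U = 0*(-3) = 0)
I(L) = -1 + L (I(L) = 1*(-1 + L) = -1 + L)
Y = 81/4 (Y = (11/2 + (-1 + 0))² = (11/2 - 1)² = (9/2)² = 81/4 ≈ 20.250)
-534 - Y = -534 - 1*81/4 = -534 - 81/4 = -2217/4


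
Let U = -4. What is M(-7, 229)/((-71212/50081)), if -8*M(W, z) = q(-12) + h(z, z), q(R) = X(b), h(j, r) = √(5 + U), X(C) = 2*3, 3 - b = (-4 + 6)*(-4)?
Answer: 350567/569696 ≈ 0.61536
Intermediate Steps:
b = 11 (b = 3 - (-4 + 6)*(-4) = 3 - 2*(-4) = 3 - 1*(-8) = 3 + 8 = 11)
X(C) = 6
h(j, r) = 1 (h(j, r) = √(5 - 4) = √1 = 1)
q(R) = 6
M(W, z) = -7/8 (M(W, z) = -(6 + 1)/8 = -⅛*7 = -7/8)
M(-7, 229)/((-71212/50081)) = -7/(8*((-71212/50081))) = -7/(8*((-71212*1/50081))) = -7/(8*(-71212/50081)) = -7/8*(-50081/71212) = 350567/569696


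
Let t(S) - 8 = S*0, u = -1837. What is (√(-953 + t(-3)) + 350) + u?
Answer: -1487 + 3*I*√105 ≈ -1487.0 + 30.741*I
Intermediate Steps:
t(S) = 8 (t(S) = 8 + S*0 = 8 + 0 = 8)
(√(-953 + t(-3)) + 350) + u = (√(-953 + 8) + 350) - 1837 = (√(-945) + 350) - 1837 = (3*I*√105 + 350) - 1837 = (350 + 3*I*√105) - 1837 = -1487 + 3*I*√105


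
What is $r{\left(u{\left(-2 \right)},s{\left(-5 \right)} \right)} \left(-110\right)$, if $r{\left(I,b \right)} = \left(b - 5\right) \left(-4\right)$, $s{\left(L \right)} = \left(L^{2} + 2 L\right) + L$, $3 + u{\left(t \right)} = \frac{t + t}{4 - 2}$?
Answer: $2200$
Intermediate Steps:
$u{\left(t \right)} = -3 + t$ ($u{\left(t \right)} = -3 + \frac{t + t}{4 - 2} = -3 + \frac{2 t}{2} = -3 + 2 t \frac{1}{2} = -3 + t$)
$s{\left(L \right)} = L^{2} + 3 L$
$r{\left(I,b \right)} = 20 - 4 b$ ($r{\left(I,b \right)} = \left(-5 + b\right) \left(-4\right) = 20 - 4 b$)
$r{\left(u{\left(-2 \right)},s{\left(-5 \right)} \right)} \left(-110\right) = \left(20 - 4 \left(- 5 \left(3 - 5\right)\right)\right) \left(-110\right) = \left(20 - 4 \left(\left(-5\right) \left(-2\right)\right)\right) \left(-110\right) = \left(20 - 40\right) \left(-110\right) = \left(-20\right) \left(-110\right) = 2200$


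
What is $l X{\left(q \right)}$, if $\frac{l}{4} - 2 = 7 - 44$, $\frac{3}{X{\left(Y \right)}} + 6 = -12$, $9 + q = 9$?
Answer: $\frac{70}{3} \approx 23.333$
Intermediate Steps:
$q = 0$ ($q = -9 + 9 = 0$)
$X{\left(Y \right)} = - \frac{1}{6}$ ($X{\left(Y \right)} = \frac{3}{-6 - 12} = \frac{3}{-18} = 3 \left(- \frac{1}{18}\right) = - \frac{1}{6}$)
$l = -140$ ($l = 8 + 4 \left(7 - 44\right) = 8 + 4 \left(-37\right) = 8 - 148 = -140$)
$l X{\left(q \right)} = \left(-140\right) \left(- \frac{1}{6}\right) = \frac{70}{3}$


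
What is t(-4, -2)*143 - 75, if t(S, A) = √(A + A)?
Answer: -75 + 286*I ≈ -75.0 + 286.0*I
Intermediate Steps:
t(S, A) = √2*√A (t(S, A) = √(2*A) = √2*√A)
t(-4, -2)*143 - 75 = (√2*√(-2))*143 - 75 = (√2*(I*√2))*143 - 75 = (2*I)*143 - 75 = 286*I - 75 = -75 + 286*I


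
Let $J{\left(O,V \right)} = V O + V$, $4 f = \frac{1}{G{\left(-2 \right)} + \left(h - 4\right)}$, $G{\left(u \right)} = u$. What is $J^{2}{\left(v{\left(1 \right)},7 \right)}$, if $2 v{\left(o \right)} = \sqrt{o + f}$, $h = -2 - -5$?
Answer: $\frac{2891}{48} + \frac{49 \sqrt{33}}{6} \approx 107.14$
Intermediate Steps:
$h = 3$ ($h = -2 + 5 = 3$)
$f = - \frac{1}{12}$ ($f = \frac{1}{4 \left(-2 + \left(3 - 4\right)\right)} = \frac{1}{4 \left(-2 - 1\right)} = \frac{1}{4 \left(-3\right)} = \frac{1}{4} \left(- \frac{1}{3}\right) = - \frac{1}{12} \approx -0.083333$)
$v{\left(o \right)} = \frac{\sqrt{- \frac{1}{12} + o}}{2}$ ($v{\left(o \right)} = \frac{\sqrt{o - \frac{1}{12}}}{2} = \frac{\sqrt{- \frac{1}{12} + o}}{2}$)
$J{\left(O,V \right)} = V + O V$ ($J{\left(O,V \right)} = O V + V = V + O V$)
$J^{2}{\left(v{\left(1 \right)},7 \right)} = \left(7 \left(1 + \frac{\sqrt{-3 + 36 \cdot 1}}{12}\right)\right)^{2} = \left(7 \left(1 + \frac{\sqrt{-3 + 36}}{12}\right)\right)^{2} = \left(7 \left(1 + \frac{\sqrt{33}}{12}\right)\right)^{2} = \left(7 + \frac{7 \sqrt{33}}{12}\right)^{2}$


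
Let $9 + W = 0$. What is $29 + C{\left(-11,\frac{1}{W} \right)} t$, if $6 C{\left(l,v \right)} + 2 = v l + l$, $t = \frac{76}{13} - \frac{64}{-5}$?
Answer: $- \frac{4447}{585} \approx -7.6017$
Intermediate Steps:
$W = -9$ ($W = -9 + 0 = -9$)
$t = \frac{1212}{65}$ ($t = 76 \cdot \frac{1}{13} - - \frac{64}{5} = \frac{76}{13} + \frac{64}{5} = \frac{1212}{65} \approx 18.646$)
$C{\left(l,v \right)} = - \frac{1}{3} + \frac{l}{6} + \frac{l v}{6}$ ($C{\left(l,v \right)} = - \frac{1}{3} + \frac{v l + l}{6} = - \frac{1}{3} + \frac{l v + l}{6} = - \frac{1}{3} + \frac{l + l v}{6} = - \frac{1}{3} + \left(\frac{l}{6} + \frac{l v}{6}\right) = - \frac{1}{3} + \frac{l}{6} + \frac{l v}{6}$)
$29 + C{\left(-11,\frac{1}{W} \right)} t = 29 + \left(- \frac{1}{3} + \frac{1}{6} \left(-11\right) + \frac{1}{6} \left(-11\right) \frac{1}{-9}\right) \frac{1212}{65} = 29 + \left(- \frac{1}{3} - \frac{11}{6} + \frac{1}{6} \left(-11\right) \left(- \frac{1}{9}\right)\right) \frac{1212}{65} = 29 + \left(- \frac{1}{3} - \frac{11}{6} + \frac{11}{54}\right) \frac{1212}{65} = 29 - \frac{21412}{585} = - \frac{4447}{585}$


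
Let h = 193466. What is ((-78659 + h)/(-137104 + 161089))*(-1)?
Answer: -38269/7995 ≈ -4.7866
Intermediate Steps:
((-78659 + h)/(-137104 + 161089))*(-1) = ((-78659 + 193466)/(-137104 + 161089))*(-1) = (114807/23985)*(-1) = (114807*(1/23985))*(-1) = (38269/7995)*(-1) = -38269/7995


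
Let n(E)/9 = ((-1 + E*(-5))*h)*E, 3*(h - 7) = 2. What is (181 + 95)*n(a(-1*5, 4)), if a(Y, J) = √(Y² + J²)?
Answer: -3904020 - 19044*√41 ≈ -4.0260e+6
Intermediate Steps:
h = 23/3 (h = 7 + (⅓)*2 = 7 + ⅔ = 23/3 ≈ 7.6667)
a(Y, J) = √(J² + Y²)
n(E) = 9*E*(-23/3 - 115*E/3) (n(E) = 9*(((-1 + E*(-5))*(23/3))*E) = 9*(((-1 - 5*E)*(23/3))*E) = 9*((-23/3 - 115*E/3)*E) = 9*(E*(-23/3 - 115*E/3)) = 9*E*(-23/3 - 115*E/3))
(181 + 95)*n(a(-1*5, 4)) = (181 + 95)*(-69*√(4² + (-1*5)²)*(1 + 5*√(4² + (-1*5)²))) = 276*(-69*√(16 + (-5)²)*(1 + 5*√(16 + (-5)²))) = 276*(-69*√(16 + 25)*(1 + 5*√(16 + 25))) = 276*(-69*√41*(1 + 5*√41)) = -19044*√41*(1 + 5*√41)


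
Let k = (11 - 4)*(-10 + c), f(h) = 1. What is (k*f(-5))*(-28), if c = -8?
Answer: 3528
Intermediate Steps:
k = -126 (k = (11 - 4)*(-10 - 8) = 7*(-18) = -126)
(k*f(-5))*(-28) = -126*1*(-28) = -126*(-28) = 3528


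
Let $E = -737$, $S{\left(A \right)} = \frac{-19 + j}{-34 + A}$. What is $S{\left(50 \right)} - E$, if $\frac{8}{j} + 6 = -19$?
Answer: $\frac{294317}{400} \approx 735.79$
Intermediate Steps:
$j = - \frac{8}{25}$ ($j = \frac{8}{-6 - 19} = \frac{8}{-25} = 8 \left(- \frac{1}{25}\right) = - \frac{8}{25} \approx -0.32$)
$S{\left(A \right)} = - \frac{483}{25 \left(-34 + A\right)}$ ($S{\left(A \right)} = \frac{-19 - \frac{8}{25}}{-34 + A} = - \frac{483}{25 \left(-34 + A\right)}$)
$S{\left(50 \right)} - E = - \frac{483}{-850 + 25 \cdot 50} - -737 = - \frac{483}{-850 + 1250} + 737 = - \frac{483}{400} + 737 = \frac{294317}{400}$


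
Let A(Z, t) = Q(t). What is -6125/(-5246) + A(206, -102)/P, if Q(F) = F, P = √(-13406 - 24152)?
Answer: 6125/5246 + 51*I*√37558/18779 ≈ 1.1676 + 0.52632*I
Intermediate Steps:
P = I*√37558 (P = √(-37558) = I*√37558 ≈ 193.8*I)
A(Z, t) = t
-6125/(-5246) + A(206, -102)/P = -6125/(-5246) - 102*(-I*√37558/37558) = -6125*(-1/5246) - (-51)*I*√37558/18779 = 6125/5246 + 51*I*√37558/18779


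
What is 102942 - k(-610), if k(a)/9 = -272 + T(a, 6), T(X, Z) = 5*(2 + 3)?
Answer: 105165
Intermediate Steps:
T(X, Z) = 25 (T(X, Z) = 5*5 = 25)
k(a) = -2223 (k(a) = 9*(-272 + 25) = 9*(-247) = -2223)
102942 - k(-610) = 102942 - 1*(-2223) = 102942 + 2223 = 105165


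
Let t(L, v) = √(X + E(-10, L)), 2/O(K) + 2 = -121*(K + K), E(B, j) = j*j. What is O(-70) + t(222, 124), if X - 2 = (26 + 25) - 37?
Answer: 1/8469 + 10*√493 ≈ 222.04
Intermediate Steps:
X = 16 (X = 2 + ((26 + 25) - 37) = 2 + (51 - 37) = 2 + 14 = 16)
E(B, j) = j²
O(K) = 2/(-2 - 242*K) (O(K) = 2/(-2 - 121*(K + K)) = 2/(-2 - 242*K))
t(L, v) = √(16 + L²)
O(-70) + t(222, 124) = -1/(1 + 121*(-70)) + √(16 + 222²) = -1/(1 - 8470) + √(16 + 49284) = -1/(-8469) + √49300 = -1*(-1/8469) + 10*√493 = 1/8469 + 10*√493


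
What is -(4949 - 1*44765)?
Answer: 39816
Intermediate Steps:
-(4949 - 1*44765) = -(4949 - 44765) = -1*(-39816) = 39816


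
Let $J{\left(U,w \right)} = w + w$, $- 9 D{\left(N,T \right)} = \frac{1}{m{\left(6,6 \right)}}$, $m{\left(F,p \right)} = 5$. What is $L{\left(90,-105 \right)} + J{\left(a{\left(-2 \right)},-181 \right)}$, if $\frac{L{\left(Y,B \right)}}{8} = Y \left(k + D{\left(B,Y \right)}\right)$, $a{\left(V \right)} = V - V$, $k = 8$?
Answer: $5382$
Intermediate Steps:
$D{\left(N,T \right)} = - \frac{1}{45}$ ($D{\left(N,T \right)} = - \frac{1}{9 \cdot 5} = \left(- \frac{1}{9}\right) \frac{1}{5} = - \frac{1}{45}$)
$a{\left(V \right)} = 0$
$J{\left(U,w \right)} = 2 w$
$L{\left(Y,B \right)} = \frac{2872 Y}{45}$ ($L{\left(Y,B \right)} = 8 Y \left(8 - \frac{1}{45}\right) = 8 Y \frac{359}{45} = 8 \frac{359 Y}{45} = \frac{2872 Y}{45}$)
$L{\left(90,-105 \right)} + J{\left(a{\left(-2 \right)},-181 \right)} = \frac{2872}{45} \cdot 90 + 2 \left(-181\right) = 5744 - 362 = 5382$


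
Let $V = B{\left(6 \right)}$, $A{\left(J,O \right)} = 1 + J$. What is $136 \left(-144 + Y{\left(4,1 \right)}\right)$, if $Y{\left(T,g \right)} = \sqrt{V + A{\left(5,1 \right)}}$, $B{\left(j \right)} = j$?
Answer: $-19584 + 272 \sqrt{3} \approx -19113.0$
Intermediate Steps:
$V = 6$
$Y{\left(T,g \right)} = 2 \sqrt{3}$ ($Y{\left(T,g \right)} = \sqrt{6 + \left(1 + 5\right)} = \sqrt{6 + 6} = \sqrt{12} = 2 \sqrt{3}$)
$136 \left(-144 + Y{\left(4,1 \right)}\right) = 136 \left(-144 + 2 \sqrt{3}\right) = -19584 + 272 \sqrt{3}$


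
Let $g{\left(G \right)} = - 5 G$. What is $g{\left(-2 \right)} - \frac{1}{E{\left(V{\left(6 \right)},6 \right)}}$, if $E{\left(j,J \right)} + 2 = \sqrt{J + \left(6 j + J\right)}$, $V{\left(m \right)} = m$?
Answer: $\frac{219}{22} - \frac{\sqrt{3}}{11} \approx 9.7971$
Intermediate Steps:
$E{\left(j,J \right)} = -2 + \sqrt{2 J + 6 j}$ ($E{\left(j,J \right)} = -2 + \sqrt{J + \left(6 j + J\right)} = -2 + \sqrt{J + \left(J + 6 j\right)} = -2 + \sqrt{2 J + 6 j}$)
$g{\left(-2 \right)} - \frac{1}{E{\left(V{\left(6 \right)},6 \right)}} = \left(-5\right) \left(-2\right) - \frac{1}{-2 + \sqrt{2 \cdot 6 + 6 \cdot 6}} = 10 - \frac{1}{-2 + \sqrt{12 + 36}} = 10 - \frac{1}{-2 + \sqrt{48}} = 10 - \frac{1}{-2 + 4 \sqrt{3}}$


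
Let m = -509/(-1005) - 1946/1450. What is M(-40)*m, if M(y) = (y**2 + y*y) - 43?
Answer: -384421576/145725 ≈ -2638.0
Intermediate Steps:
M(y) = -43 + 2*y**2 (M(y) = (y**2 + y**2) - 43 = 2*y**2 - 43 = -43 + 2*y**2)
m = -121768/145725 (m = -509*(-1/1005) - 1946*1/1450 = 509/1005 - 973/725 = -121768/145725 ≈ -0.83560)
M(-40)*m = (-43 + 2*(-40)**2)*(-121768/145725) = (-43 + 2*1600)*(-121768/145725) = (-43 + 3200)*(-121768/145725) = 3157*(-121768/145725) = -384421576/145725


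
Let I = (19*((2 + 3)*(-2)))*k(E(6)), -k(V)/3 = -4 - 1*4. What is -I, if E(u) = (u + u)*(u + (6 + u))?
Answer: 4560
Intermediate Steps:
E(u) = 2*u*(6 + 2*u) (E(u) = (2*u)*(6 + 2*u) = 2*u*(6 + 2*u))
k(V) = 24 (k(V) = -3*(-4 - 1*4) = -3*(-4 - 4) = -3*(-8) = 24)
I = -4560 (I = (19*((2 + 3)*(-2)))*24 = (19*(5*(-2)))*24 = (19*(-10))*24 = -190*24 = -4560)
-I = -1*(-4560) = 4560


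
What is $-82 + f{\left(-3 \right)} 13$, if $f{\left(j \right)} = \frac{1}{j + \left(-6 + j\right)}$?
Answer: $- \frac{997}{12} \approx -83.083$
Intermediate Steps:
$f{\left(j \right)} = \frac{1}{-6 + 2 j}$
$-82 + f{\left(-3 \right)} 13 = -82 + \frac{1}{2 \left(-3 - 3\right)} 13 = -82 + \frac{1}{2 \left(-6\right)} 13 = -82 + \frac{1}{2} \left(- \frac{1}{6}\right) 13 = -82 - \frac{13}{12} = - \frac{997}{12}$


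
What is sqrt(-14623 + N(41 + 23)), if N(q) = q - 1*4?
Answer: I*sqrt(14563) ≈ 120.68*I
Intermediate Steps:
N(q) = -4 + q (N(q) = q - 4 = -4 + q)
sqrt(-14623 + N(41 + 23)) = sqrt(-14623 + (-4 + (41 + 23))) = sqrt(-14623 + (-4 + 64)) = sqrt(-14623 + 60) = sqrt(-14563) = I*sqrt(14563)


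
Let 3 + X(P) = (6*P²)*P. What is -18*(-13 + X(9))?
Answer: -78444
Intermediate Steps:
X(P) = -3 + 6*P³ (X(P) = -3 + (6*P²)*P = -3 + 6*P³)
-18*(-13 + X(9)) = -18*(-13 + (-3 + 6*9³)) = -18*(-13 + (-3 + 6*729)) = -18*(-13 + (-3 + 4374)) = -18*(-13 + 4371) = -18*4358 = -78444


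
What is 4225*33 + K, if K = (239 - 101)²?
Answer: 158469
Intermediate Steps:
K = 19044 (K = 138² = 19044)
4225*33 + K = 4225*33 + 19044 = 139425 + 19044 = 158469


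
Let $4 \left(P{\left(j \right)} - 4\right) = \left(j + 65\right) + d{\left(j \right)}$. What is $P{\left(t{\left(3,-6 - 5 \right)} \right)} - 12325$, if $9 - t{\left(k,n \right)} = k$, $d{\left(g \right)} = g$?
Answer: $- \frac{49207}{4} \approx -12302.0$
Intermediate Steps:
$t{\left(k,n \right)} = 9 - k$
$P{\left(j \right)} = \frac{81}{4} + \frac{j}{2}$ ($P{\left(j \right)} = 4 + \frac{\left(j + 65\right) + j}{4} = 4 + \frac{\left(65 + j\right) + j}{4} = 4 + \frac{65 + 2 j}{4} = 4 + \left(\frac{65}{4} + \frac{j}{2}\right) = \frac{81}{4} + \frac{j}{2}$)
$P{\left(t{\left(3,-6 - 5 \right)} \right)} - 12325 = \left(\frac{81}{4} + \frac{9 - 3}{2}\right) - 12325 = \left(\frac{81}{4} + \frac{1}{2} \cdot 6\right) - 12325 = \left(\frac{81}{4} + 3\right) - 12325 = \frac{93}{4} - 12325 = - \frac{49207}{4}$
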